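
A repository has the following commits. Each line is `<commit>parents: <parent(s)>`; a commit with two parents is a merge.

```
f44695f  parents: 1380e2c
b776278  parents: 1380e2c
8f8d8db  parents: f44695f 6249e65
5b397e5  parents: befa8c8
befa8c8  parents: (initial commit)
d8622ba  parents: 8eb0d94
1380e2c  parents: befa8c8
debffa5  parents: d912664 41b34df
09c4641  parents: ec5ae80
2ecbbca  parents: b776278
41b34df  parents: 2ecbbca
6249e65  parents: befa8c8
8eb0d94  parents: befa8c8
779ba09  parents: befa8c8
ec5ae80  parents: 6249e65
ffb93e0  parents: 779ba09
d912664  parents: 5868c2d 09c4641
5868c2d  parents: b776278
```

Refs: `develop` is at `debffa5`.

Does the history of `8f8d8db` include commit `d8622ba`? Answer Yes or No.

No

Ancestors of 8f8d8db: {1380e2c, 6249e65, 8f8d8db, befa8c8, f44695f}.
d8622ba is not in that set, so it is not an ancestor of 8f8d8db.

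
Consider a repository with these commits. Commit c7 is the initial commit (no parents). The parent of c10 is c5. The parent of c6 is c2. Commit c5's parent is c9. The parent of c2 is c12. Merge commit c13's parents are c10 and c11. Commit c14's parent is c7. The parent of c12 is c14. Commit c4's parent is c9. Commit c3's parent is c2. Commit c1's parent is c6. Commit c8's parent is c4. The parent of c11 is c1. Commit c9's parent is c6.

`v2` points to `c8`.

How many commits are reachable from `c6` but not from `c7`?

4

Reachable from c6: {c12, c14, c2, c6, c7}.
Reachable from c7: {c7}.
In c6's history but not c7's: {c12, c14, c2, c6} — 4 commits.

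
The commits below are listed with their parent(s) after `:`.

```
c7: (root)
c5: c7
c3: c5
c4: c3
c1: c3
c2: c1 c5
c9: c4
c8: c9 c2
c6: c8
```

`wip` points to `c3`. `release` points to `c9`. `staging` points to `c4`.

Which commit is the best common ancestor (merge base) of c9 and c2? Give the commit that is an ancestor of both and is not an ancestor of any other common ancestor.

c3

Ancestors of c9: {c3, c4, c5, c7, c9}.
Ancestors of c2: {c1, c2, c3, c5, c7}.
Common ancestors: {c3, c5, c7}.
Among these, c3 is not an ancestor of any other common ancestor — it is the merge base.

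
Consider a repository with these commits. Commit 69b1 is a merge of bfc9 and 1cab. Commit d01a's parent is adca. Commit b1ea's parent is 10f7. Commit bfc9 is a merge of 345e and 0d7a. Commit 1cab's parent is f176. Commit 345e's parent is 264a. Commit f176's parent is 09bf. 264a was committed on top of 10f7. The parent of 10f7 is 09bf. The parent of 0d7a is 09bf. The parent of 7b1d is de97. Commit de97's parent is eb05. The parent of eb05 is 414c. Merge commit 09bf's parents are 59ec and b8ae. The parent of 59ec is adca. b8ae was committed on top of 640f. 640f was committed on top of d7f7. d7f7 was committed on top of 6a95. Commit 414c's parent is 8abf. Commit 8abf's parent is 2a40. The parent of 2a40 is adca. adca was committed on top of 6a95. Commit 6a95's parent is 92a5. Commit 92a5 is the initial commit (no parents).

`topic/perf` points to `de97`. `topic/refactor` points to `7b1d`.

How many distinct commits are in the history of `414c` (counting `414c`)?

Walking parent pointers from 414c: reachable set = {2a40, 414c, 6a95, 8abf, 92a5, adca}.
That is 6 commits.

6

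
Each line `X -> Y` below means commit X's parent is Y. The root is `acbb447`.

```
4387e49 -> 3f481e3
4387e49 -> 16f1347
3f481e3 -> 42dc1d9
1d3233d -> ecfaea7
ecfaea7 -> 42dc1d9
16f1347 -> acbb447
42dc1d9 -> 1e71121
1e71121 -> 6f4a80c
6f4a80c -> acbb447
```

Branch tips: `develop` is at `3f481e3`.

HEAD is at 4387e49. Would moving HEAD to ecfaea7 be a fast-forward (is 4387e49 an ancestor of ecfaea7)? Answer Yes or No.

No

A fast-forward from 4387e49 to ecfaea7 is possible iff 4387e49 is an ancestor of ecfaea7.
Ancestors of ecfaea7: {1e71121, 42dc1d9, 6f4a80c, acbb447, ecfaea7}.
4387e49 is not among them, so fast-forward is not possible.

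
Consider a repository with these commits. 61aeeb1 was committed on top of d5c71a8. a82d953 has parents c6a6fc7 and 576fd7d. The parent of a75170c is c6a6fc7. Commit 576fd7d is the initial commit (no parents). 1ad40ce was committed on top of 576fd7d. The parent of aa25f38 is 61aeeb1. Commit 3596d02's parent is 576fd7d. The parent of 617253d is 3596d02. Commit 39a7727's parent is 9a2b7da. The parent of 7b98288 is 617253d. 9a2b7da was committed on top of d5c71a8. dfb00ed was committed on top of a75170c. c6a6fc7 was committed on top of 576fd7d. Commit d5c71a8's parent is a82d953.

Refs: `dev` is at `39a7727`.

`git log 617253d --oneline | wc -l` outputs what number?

Walking parent pointers from 617253d: reachable set = {3596d02, 576fd7d, 617253d}.
That is 3 commits.

3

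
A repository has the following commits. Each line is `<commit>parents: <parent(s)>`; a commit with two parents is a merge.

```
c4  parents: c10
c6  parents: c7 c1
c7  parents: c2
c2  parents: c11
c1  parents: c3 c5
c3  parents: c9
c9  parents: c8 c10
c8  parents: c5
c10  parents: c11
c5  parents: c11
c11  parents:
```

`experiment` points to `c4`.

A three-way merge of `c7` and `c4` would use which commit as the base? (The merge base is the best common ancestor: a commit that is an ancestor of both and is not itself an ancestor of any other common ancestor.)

Ancestors of c7: {c11, c2, c7}.
Ancestors of c4: {c10, c11, c4}.
Common ancestors: {c11}.
The only common ancestor is c11, so it is the merge base.

c11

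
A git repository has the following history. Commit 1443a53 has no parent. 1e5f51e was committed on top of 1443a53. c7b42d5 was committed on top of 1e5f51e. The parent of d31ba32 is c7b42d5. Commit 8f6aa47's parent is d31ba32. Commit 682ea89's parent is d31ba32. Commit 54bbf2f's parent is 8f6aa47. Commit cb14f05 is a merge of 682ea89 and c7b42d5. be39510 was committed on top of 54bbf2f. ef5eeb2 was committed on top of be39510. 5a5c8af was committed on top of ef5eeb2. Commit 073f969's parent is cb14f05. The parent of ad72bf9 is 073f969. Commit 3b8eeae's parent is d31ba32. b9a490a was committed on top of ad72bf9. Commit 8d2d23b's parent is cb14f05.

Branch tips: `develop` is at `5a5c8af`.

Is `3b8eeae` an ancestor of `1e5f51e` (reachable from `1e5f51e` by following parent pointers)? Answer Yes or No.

Ancestors of 1e5f51e: {1443a53, 1e5f51e}.
3b8eeae is not in that set, so it is not an ancestor of 1e5f51e.

No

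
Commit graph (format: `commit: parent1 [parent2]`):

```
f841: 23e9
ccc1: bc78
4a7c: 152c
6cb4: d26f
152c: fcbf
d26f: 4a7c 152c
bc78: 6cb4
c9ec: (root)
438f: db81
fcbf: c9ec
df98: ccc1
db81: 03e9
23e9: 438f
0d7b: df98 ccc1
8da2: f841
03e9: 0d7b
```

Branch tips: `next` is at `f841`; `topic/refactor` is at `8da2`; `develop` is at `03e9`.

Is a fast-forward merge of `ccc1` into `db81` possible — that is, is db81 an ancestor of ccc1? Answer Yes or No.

No

A fast-forward from db81 to ccc1 is possible iff db81 is an ancestor of ccc1.
Ancestors of ccc1: {152c, 4a7c, 6cb4, bc78, c9ec, ccc1, d26f, fcbf}.
db81 is not among them, so fast-forward is not possible.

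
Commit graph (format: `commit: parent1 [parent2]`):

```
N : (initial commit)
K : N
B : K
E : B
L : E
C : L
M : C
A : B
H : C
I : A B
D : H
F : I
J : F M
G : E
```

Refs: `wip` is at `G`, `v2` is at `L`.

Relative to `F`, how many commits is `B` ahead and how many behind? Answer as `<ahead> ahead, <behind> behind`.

Reachable from B: {B, K, N}.
Reachable from F: {A, B, F, I, K, N}.
Only in B's history (ahead): {} — 0.
Only in F's history (behind): {A, F, I} — 3.

0 ahead, 3 behind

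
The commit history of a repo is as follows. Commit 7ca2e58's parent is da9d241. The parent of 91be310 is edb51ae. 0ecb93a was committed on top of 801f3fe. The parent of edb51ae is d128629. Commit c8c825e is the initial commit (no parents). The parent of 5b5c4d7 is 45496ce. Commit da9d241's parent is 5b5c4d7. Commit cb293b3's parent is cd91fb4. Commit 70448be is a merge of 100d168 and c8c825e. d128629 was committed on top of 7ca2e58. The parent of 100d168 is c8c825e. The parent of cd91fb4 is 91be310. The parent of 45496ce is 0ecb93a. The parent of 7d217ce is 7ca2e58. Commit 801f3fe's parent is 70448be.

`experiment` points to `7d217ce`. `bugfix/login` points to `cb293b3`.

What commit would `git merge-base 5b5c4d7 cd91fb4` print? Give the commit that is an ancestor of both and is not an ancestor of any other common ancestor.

Ancestors of 5b5c4d7: {0ecb93a, 100d168, 45496ce, 5b5c4d7, 70448be, 801f3fe, c8c825e}.
Ancestors of cd91fb4: {0ecb93a, 100d168, 45496ce, 5b5c4d7, 70448be, 7ca2e58, 801f3fe, 91be310, c8c825e, cd91fb4, d128629, da9d241, edb51ae}.
Common ancestors: {0ecb93a, 100d168, 45496ce, 5b5c4d7, 70448be, 801f3fe, c8c825e}.
Among these, 5b5c4d7 is not an ancestor of any other common ancestor — it is the merge base.

5b5c4d7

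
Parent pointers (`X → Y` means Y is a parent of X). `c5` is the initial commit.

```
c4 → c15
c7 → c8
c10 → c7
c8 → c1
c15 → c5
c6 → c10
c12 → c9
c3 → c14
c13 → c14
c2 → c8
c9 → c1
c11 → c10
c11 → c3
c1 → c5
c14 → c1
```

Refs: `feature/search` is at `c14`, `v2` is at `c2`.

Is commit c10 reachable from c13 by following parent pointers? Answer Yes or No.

Ancestors of c13: {c1, c13, c14, c5}.
c10 is not in that set, so it is not an ancestor of c13.

No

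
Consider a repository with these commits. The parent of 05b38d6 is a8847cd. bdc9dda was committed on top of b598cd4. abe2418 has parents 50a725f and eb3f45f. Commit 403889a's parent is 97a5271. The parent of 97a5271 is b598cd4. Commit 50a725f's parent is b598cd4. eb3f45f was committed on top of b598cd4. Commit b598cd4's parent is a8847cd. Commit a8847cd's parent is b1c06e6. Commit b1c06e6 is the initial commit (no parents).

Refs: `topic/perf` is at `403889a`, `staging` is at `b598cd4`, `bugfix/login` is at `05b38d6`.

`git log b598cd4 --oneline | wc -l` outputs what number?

3

Walking parent pointers from b598cd4: reachable set = {a8847cd, b1c06e6, b598cd4}.
That is 3 commits.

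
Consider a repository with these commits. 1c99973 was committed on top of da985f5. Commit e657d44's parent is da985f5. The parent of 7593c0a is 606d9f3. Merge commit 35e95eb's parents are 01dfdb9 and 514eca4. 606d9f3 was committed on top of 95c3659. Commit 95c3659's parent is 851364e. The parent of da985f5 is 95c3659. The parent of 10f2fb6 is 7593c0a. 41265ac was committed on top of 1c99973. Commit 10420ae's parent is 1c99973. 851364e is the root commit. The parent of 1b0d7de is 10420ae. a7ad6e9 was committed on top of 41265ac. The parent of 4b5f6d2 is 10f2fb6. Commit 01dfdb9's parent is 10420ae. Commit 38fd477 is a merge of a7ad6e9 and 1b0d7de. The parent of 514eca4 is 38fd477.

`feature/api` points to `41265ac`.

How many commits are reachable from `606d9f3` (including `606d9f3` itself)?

Walking parent pointers from 606d9f3: reachable set = {606d9f3, 851364e, 95c3659}.
That is 3 commits.

3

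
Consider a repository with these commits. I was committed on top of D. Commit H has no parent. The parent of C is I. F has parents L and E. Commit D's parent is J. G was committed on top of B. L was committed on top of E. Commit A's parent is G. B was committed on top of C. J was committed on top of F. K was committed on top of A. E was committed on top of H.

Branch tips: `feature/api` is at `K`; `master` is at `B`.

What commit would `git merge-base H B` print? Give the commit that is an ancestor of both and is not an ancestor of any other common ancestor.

H

Ancestors of H: {H}.
Ancestors of B: {B, C, D, E, F, H, I, J, L}.
Common ancestors: {H}.
The only common ancestor is H, so it is the merge base.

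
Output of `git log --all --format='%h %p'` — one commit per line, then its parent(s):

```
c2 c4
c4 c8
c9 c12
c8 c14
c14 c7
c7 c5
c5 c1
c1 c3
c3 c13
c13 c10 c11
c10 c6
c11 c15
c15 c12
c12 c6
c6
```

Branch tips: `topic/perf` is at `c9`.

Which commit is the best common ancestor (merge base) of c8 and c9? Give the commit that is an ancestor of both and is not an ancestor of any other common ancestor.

Ancestors of c8: {c1, c10, c11, c12, c13, c14, c15, c3, c5, c6, c7, c8}.
Ancestors of c9: {c12, c6, c9}.
Common ancestors: {c12, c6}.
Among these, c12 is not an ancestor of any other common ancestor — it is the merge base.

c12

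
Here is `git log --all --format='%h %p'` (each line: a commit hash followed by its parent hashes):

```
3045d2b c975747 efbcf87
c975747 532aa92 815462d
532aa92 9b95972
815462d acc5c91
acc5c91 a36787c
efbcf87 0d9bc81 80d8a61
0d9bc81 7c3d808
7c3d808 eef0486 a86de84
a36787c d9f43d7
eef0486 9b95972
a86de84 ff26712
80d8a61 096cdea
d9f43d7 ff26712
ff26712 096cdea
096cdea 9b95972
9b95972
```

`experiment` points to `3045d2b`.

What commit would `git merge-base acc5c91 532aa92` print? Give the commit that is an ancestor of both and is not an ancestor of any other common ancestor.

9b95972

Ancestors of acc5c91: {096cdea, 9b95972, a36787c, acc5c91, d9f43d7, ff26712}.
Ancestors of 532aa92: {532aa92, 9b95972}.
Common ancestors: {9b95972}.
The only common ancestor is 9b95972, so it is the merge base.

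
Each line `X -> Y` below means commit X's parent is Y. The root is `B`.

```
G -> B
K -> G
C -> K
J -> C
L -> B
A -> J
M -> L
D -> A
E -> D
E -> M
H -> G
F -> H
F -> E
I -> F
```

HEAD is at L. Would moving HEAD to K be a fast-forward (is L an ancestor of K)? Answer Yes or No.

A fast-forward from L to K is possible iff L is an ancestor of K.
Ancestors of K: {B, G, K}.
L is not among them, so fast-forward is not possible.

No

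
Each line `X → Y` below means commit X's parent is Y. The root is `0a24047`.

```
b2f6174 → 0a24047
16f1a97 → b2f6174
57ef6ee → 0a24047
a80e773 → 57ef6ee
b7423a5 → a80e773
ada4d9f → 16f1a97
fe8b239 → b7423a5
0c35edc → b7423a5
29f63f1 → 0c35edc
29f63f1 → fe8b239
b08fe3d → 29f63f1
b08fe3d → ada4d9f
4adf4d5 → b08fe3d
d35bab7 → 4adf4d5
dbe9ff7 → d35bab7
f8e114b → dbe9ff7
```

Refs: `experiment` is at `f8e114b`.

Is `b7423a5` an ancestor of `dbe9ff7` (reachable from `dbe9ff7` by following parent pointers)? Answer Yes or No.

Yes

Ancestors of dbe9ff7 (commits reachable by following parents): {0a24047, 0c35edc, 16f1a97, 29f63f1, 4adf4d5, 57ef6ee, a80e773, ada4d9f, b08fe3d, b2f6174, b7423a5, d35bab7, dbe9ff7, fe8b239}.
b7423a5 is in that set, so it is an ancestor of dbe9ff7.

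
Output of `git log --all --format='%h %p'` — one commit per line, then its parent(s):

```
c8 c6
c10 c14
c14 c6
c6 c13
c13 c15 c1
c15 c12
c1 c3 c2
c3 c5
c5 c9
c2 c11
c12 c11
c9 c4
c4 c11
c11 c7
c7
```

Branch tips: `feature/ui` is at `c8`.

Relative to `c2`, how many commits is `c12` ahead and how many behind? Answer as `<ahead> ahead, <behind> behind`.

Reachable from c12: {c11, c12, c7}.
Reachable from c2: {c11, c2, c7}.
Only in c12's history (ahead): {c12} — 1.
Only in c2's history (behind): {c2} — 1.

1 ahead, 1 behind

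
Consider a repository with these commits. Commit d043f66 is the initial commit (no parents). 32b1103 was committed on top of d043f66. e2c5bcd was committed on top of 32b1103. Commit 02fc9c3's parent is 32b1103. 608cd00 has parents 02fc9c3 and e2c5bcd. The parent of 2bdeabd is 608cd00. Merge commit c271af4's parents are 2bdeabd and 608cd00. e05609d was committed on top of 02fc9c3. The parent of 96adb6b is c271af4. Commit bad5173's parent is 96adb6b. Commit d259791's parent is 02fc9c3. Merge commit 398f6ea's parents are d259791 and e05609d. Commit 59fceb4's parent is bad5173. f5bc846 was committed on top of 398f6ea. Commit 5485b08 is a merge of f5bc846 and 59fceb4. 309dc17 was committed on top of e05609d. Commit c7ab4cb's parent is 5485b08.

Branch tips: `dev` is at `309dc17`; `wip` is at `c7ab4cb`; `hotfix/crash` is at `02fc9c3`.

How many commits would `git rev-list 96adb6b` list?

Walking parent pointers from 96adb6b: reachable set = {02fc9c3, 2bdeabd, 32b1103, 608cd00, 96adb6b, c271af4, d043f66, e2c5bcd}.
That is 8 commits.

8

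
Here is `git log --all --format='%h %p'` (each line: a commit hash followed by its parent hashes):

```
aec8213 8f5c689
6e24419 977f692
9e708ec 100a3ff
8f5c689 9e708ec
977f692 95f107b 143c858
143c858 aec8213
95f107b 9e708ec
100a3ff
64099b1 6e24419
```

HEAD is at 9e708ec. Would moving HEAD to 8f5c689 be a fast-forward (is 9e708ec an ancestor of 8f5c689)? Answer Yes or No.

Yes

A fast-forward from 9e708ec to 8f5c689 is possible iff 9e708ec is an ancestor of 8f5c689.
Ancestors of 8f5c689: {100a3ff, 8f5c689, 9e708ec}.
9e708ec is among them, so fast-forward is possible.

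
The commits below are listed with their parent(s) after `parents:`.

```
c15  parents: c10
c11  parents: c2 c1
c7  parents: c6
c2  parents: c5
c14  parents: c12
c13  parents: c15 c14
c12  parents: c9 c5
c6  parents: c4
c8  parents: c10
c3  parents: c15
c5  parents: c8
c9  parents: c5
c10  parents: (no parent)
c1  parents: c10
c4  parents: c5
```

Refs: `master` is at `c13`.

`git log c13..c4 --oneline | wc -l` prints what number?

Reachable from c4: {c10, c4, c5, c8}.
Reachable from c13: {c10, c12, c13, c14, c15, c5, c8, c9}.
In c4's history but not c13's: {c4} — 1 commit.

1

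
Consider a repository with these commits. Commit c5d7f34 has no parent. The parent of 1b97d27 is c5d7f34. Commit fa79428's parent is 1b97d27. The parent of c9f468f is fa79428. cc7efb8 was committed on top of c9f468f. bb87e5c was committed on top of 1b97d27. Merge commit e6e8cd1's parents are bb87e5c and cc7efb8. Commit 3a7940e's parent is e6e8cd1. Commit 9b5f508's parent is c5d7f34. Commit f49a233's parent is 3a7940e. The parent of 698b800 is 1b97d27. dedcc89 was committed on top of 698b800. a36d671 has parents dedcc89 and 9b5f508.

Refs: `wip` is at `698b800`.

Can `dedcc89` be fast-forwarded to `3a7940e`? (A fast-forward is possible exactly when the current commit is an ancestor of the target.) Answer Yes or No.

No

A fast-forward from dedcc89 to 3a7940e is possible iff dedcc89 is an ancestor of 3a7940e.
Ancestors of 3a7940e: {1b97d27, 3a7940e, bb87e5c, c5d7f34, c9f468f, cc7efb8, e6e8cd1, fa79428}.
dedcc89 is not among them, so fast-forward is not possible.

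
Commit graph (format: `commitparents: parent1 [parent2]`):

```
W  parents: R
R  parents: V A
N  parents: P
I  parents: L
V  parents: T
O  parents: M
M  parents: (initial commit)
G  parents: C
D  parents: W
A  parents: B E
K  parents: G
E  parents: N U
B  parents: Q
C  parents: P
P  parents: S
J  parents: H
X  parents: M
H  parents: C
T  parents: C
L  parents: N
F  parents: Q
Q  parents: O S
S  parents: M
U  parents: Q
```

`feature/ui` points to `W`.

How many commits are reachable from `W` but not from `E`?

Reachable from W: {A, B, C, E, M, N, O, P, Q, R, S, T, U, V, W}.
Reachable from E: {E, M, N, O, P, Q, S, U}.
In W's history but not E's: {A, B, C, R, T, V, W} — 7 commits.

7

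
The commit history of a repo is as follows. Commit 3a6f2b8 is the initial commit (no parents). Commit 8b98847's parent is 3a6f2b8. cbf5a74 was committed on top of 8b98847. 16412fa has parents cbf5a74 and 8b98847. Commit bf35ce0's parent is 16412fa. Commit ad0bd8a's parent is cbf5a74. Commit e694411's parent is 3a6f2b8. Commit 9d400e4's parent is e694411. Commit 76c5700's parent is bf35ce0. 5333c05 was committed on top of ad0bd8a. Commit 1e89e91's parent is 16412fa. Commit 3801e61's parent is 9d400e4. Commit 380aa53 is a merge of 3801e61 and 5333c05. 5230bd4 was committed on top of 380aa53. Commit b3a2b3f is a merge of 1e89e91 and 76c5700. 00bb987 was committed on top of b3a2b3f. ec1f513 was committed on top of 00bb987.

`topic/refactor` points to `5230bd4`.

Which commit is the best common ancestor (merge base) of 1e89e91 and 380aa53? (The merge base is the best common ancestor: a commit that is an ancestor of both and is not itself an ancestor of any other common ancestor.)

Ancestors of 1e89e91: {16412fa, 1e89e91, 3a6f2b8, 8b98847, cbf5a74}.
Ancestors of 380aa53: {3801e61, 380aa53, 3a6f2b8, 5333c05, 8b98847, 9d400e4, ad0bd8a, cbf5a74, e694411}.
Common ancestors: {3a6f2b8, 8b98847, cbf5a74}.
Among these, cbf5a74 is not an ancestor of any other common ancestor — it is the merge base.

cbf5a74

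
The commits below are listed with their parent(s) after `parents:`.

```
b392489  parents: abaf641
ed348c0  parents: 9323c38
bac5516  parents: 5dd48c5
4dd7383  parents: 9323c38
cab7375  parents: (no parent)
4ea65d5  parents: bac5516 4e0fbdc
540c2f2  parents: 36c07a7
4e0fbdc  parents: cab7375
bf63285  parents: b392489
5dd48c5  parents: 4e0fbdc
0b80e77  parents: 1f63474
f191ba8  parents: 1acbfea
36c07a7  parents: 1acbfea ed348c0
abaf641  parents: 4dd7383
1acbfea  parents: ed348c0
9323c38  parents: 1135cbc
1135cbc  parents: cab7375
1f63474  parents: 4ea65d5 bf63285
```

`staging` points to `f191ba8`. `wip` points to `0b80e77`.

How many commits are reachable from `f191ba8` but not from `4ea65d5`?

5

Reachable from f191ba8: {1135cbc, 1acbfea, 9323c38, cab7375, ed348c0, f191ba8}.
Reachable from 4ea65d5: {4e0fbdc, 4ea65d5, 5dd48c5, bac5516, cab7375}.
In f191ba8's history but not 4ea65d5's: {1135cbc, 1acbfea, 9323c38, ed348c0, f191ba8} — 5 commits.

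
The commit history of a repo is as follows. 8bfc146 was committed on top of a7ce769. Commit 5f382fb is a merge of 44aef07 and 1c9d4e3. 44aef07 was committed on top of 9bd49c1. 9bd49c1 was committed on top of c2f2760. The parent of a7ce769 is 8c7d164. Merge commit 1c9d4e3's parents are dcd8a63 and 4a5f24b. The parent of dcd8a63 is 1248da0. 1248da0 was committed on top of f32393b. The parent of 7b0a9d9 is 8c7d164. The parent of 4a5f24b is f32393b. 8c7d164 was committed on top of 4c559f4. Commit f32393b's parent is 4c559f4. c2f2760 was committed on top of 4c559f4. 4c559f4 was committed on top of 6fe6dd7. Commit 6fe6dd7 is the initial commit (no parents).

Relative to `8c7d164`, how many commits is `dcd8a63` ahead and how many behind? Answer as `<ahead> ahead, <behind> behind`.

3 ahead, 1 behind

Reachable from dcd8a63: {1248da0, 4c559f4, 6fe6dd7, dcd8a63, f32393b}.
Reachable from 8c7d164: {4c559f4, 6fe6dd7, 8c7d164}.
Only in dcd8a63's history (ahead): {1248da0, dcd8a63, f32393b} — 3.
Only in 8c7d164's history (behind): {8c7d164} — 1.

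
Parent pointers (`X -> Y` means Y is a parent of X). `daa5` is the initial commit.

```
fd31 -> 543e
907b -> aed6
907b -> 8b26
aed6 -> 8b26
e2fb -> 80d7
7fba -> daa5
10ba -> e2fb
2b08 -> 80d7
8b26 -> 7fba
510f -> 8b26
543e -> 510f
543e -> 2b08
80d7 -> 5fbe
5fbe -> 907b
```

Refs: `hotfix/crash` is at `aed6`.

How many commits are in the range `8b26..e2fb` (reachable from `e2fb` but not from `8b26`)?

5

Reachable from e2fb: {5fbe, 7fba, 80d7, 8b26, 907b, aed6, daa5, e2fb}.
Reachable from 8b26: {7fba, 8b26, daa5}.
In e2fb's history but not 8b26's: {5fbe, 80d7, 907b, aed6, e2fb} — 5 commits.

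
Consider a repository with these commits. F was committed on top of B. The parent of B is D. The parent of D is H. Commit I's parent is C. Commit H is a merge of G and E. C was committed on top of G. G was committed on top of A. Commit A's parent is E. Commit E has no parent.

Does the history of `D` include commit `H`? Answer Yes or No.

Ancestors of D (commits reachable by following parents): {A, D, E, G, H}.
H is in that set, so it is an ancestor of D.

Yes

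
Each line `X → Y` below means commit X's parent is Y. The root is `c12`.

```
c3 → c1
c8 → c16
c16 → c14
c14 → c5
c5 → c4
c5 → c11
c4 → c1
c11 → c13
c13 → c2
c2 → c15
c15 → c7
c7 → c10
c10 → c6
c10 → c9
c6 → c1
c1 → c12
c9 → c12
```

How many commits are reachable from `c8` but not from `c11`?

5

Reachable from c8: {c1, c10, c11, c12, c13, c14, c15, c16, c2, c4, c5, c6, c7, c8, c9}.
Reachable from c11: {c1, c10, c11, c12, c13, c15, c2, c6, c7, c9}.
In c8's history but not c11's: {c14, c16, c4, c5, c8} — 5 commits.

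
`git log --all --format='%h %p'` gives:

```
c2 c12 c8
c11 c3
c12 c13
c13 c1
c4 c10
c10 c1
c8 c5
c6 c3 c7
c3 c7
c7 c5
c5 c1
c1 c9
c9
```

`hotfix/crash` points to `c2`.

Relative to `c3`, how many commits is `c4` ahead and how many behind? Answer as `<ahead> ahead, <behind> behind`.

Reachable from c4: {c1, c10, c4, c9}.
Reachable from c3: {c1, c3, c5, c7, c9}.
Only in c4's history (ahead): {c10, c4} — 2.
Only in c3's history (behind): {c3, c5, c7} — 3.

2 ahead, 3 behind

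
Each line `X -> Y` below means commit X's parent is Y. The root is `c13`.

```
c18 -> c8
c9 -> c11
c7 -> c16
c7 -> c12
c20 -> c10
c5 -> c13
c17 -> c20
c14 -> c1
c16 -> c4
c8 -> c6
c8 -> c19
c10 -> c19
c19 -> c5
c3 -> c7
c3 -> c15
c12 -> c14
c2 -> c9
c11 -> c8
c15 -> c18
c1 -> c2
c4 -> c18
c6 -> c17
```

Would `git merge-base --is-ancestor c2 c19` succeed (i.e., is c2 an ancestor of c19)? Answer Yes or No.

No

Ancestors of c19: {c13, c19, c5}.
c2 is not in that set, so it is not an ancestor of c19.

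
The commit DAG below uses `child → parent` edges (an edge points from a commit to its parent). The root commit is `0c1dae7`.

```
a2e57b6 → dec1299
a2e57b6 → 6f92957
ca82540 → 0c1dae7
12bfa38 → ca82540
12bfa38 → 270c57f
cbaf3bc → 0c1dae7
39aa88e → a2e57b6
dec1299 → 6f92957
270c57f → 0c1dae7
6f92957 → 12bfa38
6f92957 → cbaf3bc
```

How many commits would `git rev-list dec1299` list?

Walking parent pointers from dec1299: reachable set = {0c1dae7, 12bfa38, 270c57f, 6f92957, ca82540, cbaf3bc, dec1299}.
That is 7 commits.

7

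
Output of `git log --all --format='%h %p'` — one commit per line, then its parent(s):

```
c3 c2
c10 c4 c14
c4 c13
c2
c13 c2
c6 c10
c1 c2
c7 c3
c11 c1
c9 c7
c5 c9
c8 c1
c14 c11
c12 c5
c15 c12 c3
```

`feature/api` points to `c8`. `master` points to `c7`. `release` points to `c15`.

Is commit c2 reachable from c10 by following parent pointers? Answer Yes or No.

Ancestors of c10 (commits reachable by following parents): {c1, c10, c11, c13, c14, c2, c4}.
c2 is in that set, so it is an ancestor of c10.

Yes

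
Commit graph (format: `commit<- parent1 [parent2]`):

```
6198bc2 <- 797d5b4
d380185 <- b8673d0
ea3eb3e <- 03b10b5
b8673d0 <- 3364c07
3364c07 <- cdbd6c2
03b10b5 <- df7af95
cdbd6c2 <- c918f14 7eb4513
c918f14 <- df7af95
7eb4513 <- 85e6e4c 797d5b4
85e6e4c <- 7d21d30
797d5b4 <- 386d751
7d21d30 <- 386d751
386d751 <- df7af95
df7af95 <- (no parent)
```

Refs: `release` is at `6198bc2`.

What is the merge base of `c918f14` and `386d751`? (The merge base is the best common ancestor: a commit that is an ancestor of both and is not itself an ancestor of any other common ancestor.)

Ancestors of c918f14: {c918f14, df7af95}.
Ancestors of 386d751: {386d751, df7af95}.
Common ancestors: {df7af95}.
The only common ancestor is df7af95, so it is the merge base.

df7af95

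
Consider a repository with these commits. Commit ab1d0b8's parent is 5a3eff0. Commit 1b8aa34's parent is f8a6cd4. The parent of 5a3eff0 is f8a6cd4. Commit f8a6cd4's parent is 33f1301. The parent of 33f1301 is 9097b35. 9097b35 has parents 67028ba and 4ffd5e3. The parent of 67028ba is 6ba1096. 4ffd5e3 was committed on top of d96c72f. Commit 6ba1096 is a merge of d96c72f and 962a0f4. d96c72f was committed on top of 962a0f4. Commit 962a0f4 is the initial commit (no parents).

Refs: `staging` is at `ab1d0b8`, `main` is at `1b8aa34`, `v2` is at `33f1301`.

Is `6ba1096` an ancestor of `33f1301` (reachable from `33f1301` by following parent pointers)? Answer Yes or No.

Ancestors of 33f1301 (commits reachable by following parents): {33f1301, 4ffd5e3, 67028ba, 6ba1096, 9097b35, 962a0f4, d96c72f}.
6ba1096 is in that set, so it is an ancestor of 33f1301.

Yes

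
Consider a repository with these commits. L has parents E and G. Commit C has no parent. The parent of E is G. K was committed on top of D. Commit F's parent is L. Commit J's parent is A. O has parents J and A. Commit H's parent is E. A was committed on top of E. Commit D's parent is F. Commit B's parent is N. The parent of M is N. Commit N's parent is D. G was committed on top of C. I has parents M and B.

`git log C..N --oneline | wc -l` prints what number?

6

Reachable from N: {C, D, E, F, G, L, N}.
Reachable from C: {C}.
In N's history but not C's: {D, E, F, G, L, N} — 6 commits.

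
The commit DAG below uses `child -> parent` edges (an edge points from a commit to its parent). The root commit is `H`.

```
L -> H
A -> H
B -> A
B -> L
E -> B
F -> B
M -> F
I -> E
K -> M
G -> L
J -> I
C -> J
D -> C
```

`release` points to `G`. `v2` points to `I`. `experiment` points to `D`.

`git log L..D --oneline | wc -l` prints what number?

Reachable from D: {A, B, C, D, E, H, I, J, L}.
Reachable from L: {H, L}.
In D's history but not L's: {A, B, C, D, E, I, J} — 7 commits.

7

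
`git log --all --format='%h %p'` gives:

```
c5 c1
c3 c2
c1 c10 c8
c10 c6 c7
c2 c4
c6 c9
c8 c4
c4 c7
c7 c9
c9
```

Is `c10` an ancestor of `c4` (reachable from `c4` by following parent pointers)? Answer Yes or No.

Ancestors of c4: {c4, c7, c9}.
c10 is not in that set, so it is not an ancestor of c4.

No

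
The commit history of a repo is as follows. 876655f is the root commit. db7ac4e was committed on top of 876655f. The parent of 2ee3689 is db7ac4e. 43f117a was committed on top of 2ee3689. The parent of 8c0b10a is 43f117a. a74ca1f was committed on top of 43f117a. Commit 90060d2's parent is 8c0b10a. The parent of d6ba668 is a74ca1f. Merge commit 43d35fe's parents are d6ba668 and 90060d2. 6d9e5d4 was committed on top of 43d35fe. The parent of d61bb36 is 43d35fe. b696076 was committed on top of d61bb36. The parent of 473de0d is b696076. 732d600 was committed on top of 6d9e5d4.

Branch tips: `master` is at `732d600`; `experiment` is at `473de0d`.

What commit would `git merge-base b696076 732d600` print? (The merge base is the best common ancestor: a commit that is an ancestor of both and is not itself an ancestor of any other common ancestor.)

43d35fe

Ancestors of b696076: {2ee3689, 43d35fe, 43f117a, 876655f, 8c0b10a, 90060d2, a74ca1f, b696076, d61bb36, d6ba668, db7ac4e}.
Ancestors of 732d600: {2ee3689, 43d35fe, 43f117a, 6d9e5d4, 732d600, 876655f, 8c0b10a, 90060d2, a74ca1f, d6ba668, db7ac4e}.
Common ancestors: {2ee3689, 43d35fe, 43f117a, 876655f, 8c0b10a, 90060d2, a74ca1f, d6ba668, db7ac4e}.
Among these, 43d35fe is not an ancestor of any other common ancestor — it is the merge base.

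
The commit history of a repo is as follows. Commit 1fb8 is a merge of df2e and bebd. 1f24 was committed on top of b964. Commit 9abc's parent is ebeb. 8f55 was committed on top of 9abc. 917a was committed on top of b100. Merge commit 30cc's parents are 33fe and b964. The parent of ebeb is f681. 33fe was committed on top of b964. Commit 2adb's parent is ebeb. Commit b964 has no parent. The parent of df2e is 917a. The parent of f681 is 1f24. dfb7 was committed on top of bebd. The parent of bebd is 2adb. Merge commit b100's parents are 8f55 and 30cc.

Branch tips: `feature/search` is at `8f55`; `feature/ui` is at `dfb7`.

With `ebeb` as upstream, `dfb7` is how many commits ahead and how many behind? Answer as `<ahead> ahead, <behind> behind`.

Reachable from dfb7: {1f24, 2adb, b964, bebd, dfb7, ebeb, f681}.
Reachable from ebeb: {1f24, b964, ebeb, f681}.
Only in dfb7's history (ahead): {2adb, bebd, dfb7} — 3.
Only in ebeb's history (behind): {} — 0.

3 ahead, 0 behind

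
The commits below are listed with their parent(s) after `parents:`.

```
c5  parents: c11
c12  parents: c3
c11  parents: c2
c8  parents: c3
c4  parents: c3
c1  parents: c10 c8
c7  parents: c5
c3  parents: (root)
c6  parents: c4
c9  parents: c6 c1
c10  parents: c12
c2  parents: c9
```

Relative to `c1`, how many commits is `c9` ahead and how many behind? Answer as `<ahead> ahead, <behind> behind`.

Reachable from c9: {c1, c10, c12, c3, c4, c6, c8, c9}.
Reachable from c1: {c1, c10, c12, c3, c8}.
Only in c9's history (ahead): {c4, c6, c9} — 3.
Only in c1's history (behind): {} — 0.

3 ahead, 0 behind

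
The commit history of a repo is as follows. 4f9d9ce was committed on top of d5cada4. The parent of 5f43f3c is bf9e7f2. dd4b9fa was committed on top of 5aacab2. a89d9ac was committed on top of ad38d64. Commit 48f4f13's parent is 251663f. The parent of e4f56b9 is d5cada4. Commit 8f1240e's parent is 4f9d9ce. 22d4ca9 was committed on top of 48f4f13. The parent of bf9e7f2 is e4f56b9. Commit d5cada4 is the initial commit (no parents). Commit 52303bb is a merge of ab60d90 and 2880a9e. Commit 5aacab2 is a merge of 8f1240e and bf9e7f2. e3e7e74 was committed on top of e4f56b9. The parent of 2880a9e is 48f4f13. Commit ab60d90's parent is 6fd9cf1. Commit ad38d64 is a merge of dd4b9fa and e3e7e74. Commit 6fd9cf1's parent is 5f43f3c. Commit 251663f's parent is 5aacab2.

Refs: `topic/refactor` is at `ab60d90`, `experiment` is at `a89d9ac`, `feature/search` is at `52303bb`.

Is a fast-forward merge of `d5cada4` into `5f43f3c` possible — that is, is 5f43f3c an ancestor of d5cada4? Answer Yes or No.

No

A fast-forward from 5f43f3c to d5cada4 is possible iff 5f43f3c is an ancestor of d5cada4.
Ancestors of d5cada4: {d5cada4}.
5f43f3c is not among them, so fast-forward is not possible.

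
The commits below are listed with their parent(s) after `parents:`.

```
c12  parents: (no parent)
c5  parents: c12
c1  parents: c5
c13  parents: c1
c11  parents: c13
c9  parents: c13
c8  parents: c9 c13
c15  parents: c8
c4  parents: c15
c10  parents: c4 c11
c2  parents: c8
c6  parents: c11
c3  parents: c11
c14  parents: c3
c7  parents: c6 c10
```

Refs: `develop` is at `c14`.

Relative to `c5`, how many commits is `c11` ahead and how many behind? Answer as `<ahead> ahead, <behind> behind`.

Reachable from c11: {c1, c11, c12, c13, c5}.
Reachable from c5: {c12, c5}.
Only in c11's history (ahead): {c1, c11, c13} — 3.
Only in c5's history (behind): {} — 0.

3 ahead, 0 behind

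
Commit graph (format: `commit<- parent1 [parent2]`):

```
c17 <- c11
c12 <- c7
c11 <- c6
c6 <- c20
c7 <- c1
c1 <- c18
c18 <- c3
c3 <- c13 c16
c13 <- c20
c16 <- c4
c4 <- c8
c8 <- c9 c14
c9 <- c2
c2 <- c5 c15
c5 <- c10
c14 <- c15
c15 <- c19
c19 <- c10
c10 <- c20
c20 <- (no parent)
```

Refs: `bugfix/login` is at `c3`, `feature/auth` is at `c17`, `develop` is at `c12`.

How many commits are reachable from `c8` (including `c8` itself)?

9

Walking parent pointers from c8: reachable set = {c10, c14, c15, c19, c2, c20, c5, c8, c9}.
That is 9 commits.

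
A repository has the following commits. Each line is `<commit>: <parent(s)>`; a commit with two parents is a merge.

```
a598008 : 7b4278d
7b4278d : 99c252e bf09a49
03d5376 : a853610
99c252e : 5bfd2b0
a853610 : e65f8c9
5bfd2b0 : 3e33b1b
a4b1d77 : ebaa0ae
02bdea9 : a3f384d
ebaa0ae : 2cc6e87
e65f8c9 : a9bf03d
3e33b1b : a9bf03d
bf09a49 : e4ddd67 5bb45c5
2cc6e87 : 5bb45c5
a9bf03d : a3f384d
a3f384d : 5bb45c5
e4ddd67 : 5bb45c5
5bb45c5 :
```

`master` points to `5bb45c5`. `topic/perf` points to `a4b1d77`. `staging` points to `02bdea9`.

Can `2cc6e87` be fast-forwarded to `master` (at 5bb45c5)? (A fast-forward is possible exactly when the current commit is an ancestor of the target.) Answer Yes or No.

No

A fast-forward from 2cc6e87 to 5bb45c5 is possible iff 2cc6e87 is an ancestor of 5bb45c5.
Ancestors of 5bb45c5: {5bb45c5}.
2cc6e87 is not among them, so fast-forward is not possible.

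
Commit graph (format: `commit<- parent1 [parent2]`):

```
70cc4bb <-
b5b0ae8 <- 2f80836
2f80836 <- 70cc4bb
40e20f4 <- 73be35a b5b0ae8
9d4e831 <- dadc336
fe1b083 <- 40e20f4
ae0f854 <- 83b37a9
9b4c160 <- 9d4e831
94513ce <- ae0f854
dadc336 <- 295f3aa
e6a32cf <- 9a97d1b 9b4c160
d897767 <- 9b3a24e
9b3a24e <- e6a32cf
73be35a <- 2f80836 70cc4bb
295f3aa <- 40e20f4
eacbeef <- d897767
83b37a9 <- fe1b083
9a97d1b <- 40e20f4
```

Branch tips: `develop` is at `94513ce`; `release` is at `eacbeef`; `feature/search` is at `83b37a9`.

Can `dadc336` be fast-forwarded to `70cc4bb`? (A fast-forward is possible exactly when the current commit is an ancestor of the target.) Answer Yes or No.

A fast-forward from dadc336 to 70cc4bb is possible iff dadc336 is an ancestor of 70cc4bb.
Ancestors of 70cc4bb: {70cc4bb}.
dadc336 is not among them, so fast-forward is not possible.

No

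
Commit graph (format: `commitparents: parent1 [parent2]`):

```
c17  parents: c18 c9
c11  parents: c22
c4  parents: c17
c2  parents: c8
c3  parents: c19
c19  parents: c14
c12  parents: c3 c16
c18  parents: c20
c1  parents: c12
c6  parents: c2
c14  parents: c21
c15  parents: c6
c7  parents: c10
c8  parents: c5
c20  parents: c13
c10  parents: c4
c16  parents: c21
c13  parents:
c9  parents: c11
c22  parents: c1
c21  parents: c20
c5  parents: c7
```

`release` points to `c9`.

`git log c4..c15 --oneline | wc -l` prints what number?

7

Reachable from c15: {c1, c10, c11, c12, c13, c14, c15, c16, c17, c18, c19, c2, c20, c21, c22, c3, c4, c5, c6, c7, c8, c9}.
Reachable from c4: {c1, c11, c12, c13, c14, c16, c17, c18, c19, c20, c21, c22, c3, c4, c9}.
In c15's history but not c4's: {c10, c15, c2, c5, c6, c7, c8} — 7 commits.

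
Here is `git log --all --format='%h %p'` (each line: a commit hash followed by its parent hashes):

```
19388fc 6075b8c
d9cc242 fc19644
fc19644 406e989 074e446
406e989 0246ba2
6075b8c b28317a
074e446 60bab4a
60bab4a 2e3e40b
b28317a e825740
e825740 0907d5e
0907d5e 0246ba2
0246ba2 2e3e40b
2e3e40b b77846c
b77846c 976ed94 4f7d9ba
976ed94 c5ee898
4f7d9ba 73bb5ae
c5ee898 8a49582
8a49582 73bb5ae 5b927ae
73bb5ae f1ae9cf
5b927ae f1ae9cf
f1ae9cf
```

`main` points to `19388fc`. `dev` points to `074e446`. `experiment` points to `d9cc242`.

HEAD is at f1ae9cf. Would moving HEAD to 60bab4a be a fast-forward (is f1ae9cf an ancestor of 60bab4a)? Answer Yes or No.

A fast-forward from f1ae9cf to 60bab4a is possible iff f1ae9cf is an ancestor of 60bab4a.
Ancestors of 60bab4a: {2e3e40b, 4f7d9ba, 5b927ae, 60bab4a, 73bb5ae, 8a49582, 976ed94, b77846c, c5ee898, f1ae9cf}.
f1ae9cf is among them, so fast-forward is possible.

Yes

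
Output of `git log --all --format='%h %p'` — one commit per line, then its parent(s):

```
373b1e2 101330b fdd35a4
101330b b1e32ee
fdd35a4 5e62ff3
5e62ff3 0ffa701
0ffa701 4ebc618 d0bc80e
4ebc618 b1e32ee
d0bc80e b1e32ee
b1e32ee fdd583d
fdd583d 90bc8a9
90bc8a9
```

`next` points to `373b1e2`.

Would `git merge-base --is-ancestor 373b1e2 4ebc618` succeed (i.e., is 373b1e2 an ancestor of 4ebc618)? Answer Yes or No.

No

Ancestors of 4ebc618: {4ebc618, 90bc8a9, b1e32ee, fdd583d}.
373b1e2 is not in that set, so it is not an ancestor of 4ebc618.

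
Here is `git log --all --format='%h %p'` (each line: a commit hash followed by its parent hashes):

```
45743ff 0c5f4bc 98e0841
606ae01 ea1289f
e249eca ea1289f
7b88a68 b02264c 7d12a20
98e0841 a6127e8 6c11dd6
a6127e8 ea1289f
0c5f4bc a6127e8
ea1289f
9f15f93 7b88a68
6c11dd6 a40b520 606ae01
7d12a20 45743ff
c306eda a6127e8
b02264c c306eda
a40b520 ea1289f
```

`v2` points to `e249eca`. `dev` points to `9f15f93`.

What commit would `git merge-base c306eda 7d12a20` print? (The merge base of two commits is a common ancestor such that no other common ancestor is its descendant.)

a6127e8

Ancestors of c306eda: {a6127e8, c306eda, ea1289f}.
Ancestors of 7d12a20: {0c5f4bc, 45743ff, 606ae01, 6c11dd6, 7d12a20, 98e0841, a40b520, a6127e8, ea1289f}.
Common ancestors: {a6127e8, ea1289f}.
Among these, a6127e8 is not an ancestor of any other common ancestor — it is the merge base.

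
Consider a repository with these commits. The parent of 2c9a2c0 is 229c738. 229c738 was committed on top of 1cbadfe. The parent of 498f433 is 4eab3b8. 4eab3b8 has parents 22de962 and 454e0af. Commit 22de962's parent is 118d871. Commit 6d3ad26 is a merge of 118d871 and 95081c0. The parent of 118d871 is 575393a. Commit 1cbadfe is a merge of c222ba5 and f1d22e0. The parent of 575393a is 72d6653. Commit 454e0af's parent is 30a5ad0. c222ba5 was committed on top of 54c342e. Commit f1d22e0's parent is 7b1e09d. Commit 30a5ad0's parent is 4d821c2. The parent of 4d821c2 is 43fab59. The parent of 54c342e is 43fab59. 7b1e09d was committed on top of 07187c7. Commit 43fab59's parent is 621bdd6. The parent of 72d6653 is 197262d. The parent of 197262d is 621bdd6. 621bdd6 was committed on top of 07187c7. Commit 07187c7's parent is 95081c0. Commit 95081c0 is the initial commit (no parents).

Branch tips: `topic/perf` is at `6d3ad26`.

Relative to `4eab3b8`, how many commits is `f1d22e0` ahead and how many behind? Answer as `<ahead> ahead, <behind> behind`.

Reachable from f1d22e0: {07187c7, 7b1e09d, 95081c0, f1d22e0}.
Reachable from 4eab3b8: {07187c7, 118d871, 197262d, 22de962, 30a5ad0, 43fab59, 454e0af, 4d821c2, 4eab3b8, 575393a, 621bdd6, 72d6653, 95081c0}.
Only in f1d22e0's history (ahead): {7b1e09d, f1d22e0} — 2.
Only in 4eab3b8's history (behind): {118d871, 197262d, 22de962, 30a5ad0, 43fab59, 454e0af, 4d821c2, 4eab3b8, 575393a, 621bdd6, 72d6653} — 11.

2 ahead, 11 behind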